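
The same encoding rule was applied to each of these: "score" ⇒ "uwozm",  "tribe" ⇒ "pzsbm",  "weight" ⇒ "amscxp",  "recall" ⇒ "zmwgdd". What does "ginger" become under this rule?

cstcmz

This is an affine cipher: with a=0,…,z=25, each position x becomes (21x+6) mod 26.
For ginger: g(6)→21·6+6≡2=c; i(8)→21·8+6≡18=s; n(13)→21·13+6≡19=t; g(6)→21·6+6≡2=c; e(4)→21·4+6≡12=m; r(17)→21·17+6≡25=z (all mod 26).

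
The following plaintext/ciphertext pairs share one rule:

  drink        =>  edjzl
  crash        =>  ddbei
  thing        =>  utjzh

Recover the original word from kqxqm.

Shifts by position in drink: pos 0: d→e (+1), pos 1: r→d (+12), pos 2: i→j (+1), pos 3: n→z (+12) — repeating every 2. A repeating key of period 2 is used — shifts +1, +12 over and over.
Decoding kqxqm: k−1=j, q−12=e, x−1=w, q−12=e, m−1=l.

jewel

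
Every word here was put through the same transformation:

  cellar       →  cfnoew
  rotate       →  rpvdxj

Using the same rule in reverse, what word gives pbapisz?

payment

Each letter shifts forward by its position index (0, 1, 2, …) — the shift grows by one for each successive letter.
Reversing it on pbapisz: p−0=p, b−1=a, a−2=y, p−3=m, i−4=e, s−5=n, z−6=t.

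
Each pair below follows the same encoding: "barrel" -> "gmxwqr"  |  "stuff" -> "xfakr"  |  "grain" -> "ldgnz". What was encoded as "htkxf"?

chest

Shifts by position in barrel: pos 0: b→g (+5), pos 1: a→m (+12), pos 2: r→x (+6), pos 3: r→w (+5), pos 4: e→q (+12), pos 5: l→r (+6) — repeating every 3. The shifts repeat in a cycle of length 3: positions 0,1,… shift by +5, +12, +6, then the pattern repeats.
Decoding htkxf: h−5=c, t−12=h, k−6=e, x−5=s, f−12=t.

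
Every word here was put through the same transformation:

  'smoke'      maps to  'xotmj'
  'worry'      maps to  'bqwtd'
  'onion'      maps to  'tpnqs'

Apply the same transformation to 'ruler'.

wwqgw

Shifts by position in smoke: pos 0: s→x (+5), pos 1: m→o (+2), pos 2: o→t (+5), pos 3: k→m (+2) — repeating every 2. It's a Vigenère-style cipher with numeric key [5,2]: position i shifts by key[i mod 2].
For ruler: r+5=w, u+2=w, l+5=q, e+2=g, r+5=w.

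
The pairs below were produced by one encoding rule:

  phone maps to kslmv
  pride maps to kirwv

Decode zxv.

ace

This is the alphabet-reversal cipher (Atbash): a becomes z, b becomes y, etc.
Undoing it on zxv: z↔a, x↔c, v↔e.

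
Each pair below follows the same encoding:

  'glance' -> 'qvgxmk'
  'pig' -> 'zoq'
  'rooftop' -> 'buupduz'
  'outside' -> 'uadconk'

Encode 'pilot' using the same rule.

zovud

The shift depends on letter class: consonant g→q is +10, but vowel a→g is +6. Two shifts are in play — +6 for a/e/i/o/u, +10 for every other letter.
On pilot: p(cons)+10=z, i(vowel)+6=o, l(cons)+10=v, o(vowel)+6=u, t(cons)+10=d.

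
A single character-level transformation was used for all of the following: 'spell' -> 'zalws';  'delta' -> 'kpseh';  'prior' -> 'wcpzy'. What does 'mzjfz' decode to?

Shifts by position in spell: pos 0: s→z (+7), pos 1: p→a (+11), pos 2: e→l (+7), pos 3: l→w (+11) — repeating every 2. It's a Vigenère-style cipher with numeric key [7,11]: position i shifts by key[i mod 2].
Reversing it on mzjfz: m−7=f, z−11=o, j−7=c, f−11=u, z−7=s.

focus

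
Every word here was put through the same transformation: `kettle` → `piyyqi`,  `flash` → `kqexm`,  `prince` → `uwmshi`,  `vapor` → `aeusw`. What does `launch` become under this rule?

The shift depends on letter class: consonant k→p is +5, but vowel e→i is +4. Two shifts are in play — +4 for a/e/i/o/u, +5 for every other letter.
Applying it to launch: l(cons)+5=q, a(vowel)+4=e, u(vowel)+4=y, n(cons)+5=s, c(cons)+5=h, h(cons)+5=m.

qeyshm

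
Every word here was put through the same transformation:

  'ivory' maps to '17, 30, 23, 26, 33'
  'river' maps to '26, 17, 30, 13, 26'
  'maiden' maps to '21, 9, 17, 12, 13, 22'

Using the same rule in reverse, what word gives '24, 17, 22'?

pin

i is letter #9 and maps to 17: an offset of 8. Each letter is replaced by its alphabet position (a=1..z=26) + 8.
Decoding 24, 17, 22: 24→(24−8)÷1=16=p, 17→(17−8)÷1=9=i, 22→(22−8)÷1=14=n.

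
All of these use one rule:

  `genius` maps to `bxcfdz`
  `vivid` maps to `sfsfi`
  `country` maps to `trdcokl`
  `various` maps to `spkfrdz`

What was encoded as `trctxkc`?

concern

This is an affine cipher: with a=0,…,z=25, each position x becomes (15x+15) mod 26.
Decoding trctxkc: t(19)→7·(19−15)≡2=c; r(17)→7·(17−15)≡14=o; c(2)→7·(2−15)≡13=n; t(19)→7·(19−15)≡2=c; x(23)→7·(23−15)≡4=e; k(10)→7·(10−15)≡17=r; c(2)→7·(2−15)≡13=n (all mod 26).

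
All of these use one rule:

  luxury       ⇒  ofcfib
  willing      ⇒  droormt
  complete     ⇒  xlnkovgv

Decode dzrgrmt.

waiting

Each pair mirrors across the alphabet (l↔o, u↔f, x↔c): positions sum to 25. Each letter is replaced by its mirror in the alphabet: a↔z, b↔y, c↔x, and so on (the Atbash cipher).
Undoing it on dzrgrmt: d↔w, z↔a, r↔i, g↔t, r↔i, m↔n, t↔g.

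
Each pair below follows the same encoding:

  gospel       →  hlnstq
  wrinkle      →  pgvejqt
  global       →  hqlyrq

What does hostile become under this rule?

olnuvqt

g(6)→h(7) and o(14)→l(11) fit y≡7x+17 (mod 26); the inverse of 7 mod 26 is 15. This is an affine cipher: with a=0,…,z=25, each position x becomes (7x+17) mod 26.
For hostile: h(7)→7·7+17≡14=o; o(14)→7·14+17≡11=l; s(18)→7·18+17≡13=n; t(19)→7·19+17≡20=u; i(8)→7·8+17≡21=v; l(11)→7·11+17≡16=q; e(4)→7·4+17≡19=t (all mod 26).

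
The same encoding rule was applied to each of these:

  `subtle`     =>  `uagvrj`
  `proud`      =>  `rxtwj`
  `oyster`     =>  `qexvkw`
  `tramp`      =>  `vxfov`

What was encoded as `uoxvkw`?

Shifts by position in subtle: pos 0: s→u (+2), pos 1: u→a (+6), pos 2: b→g (+5), pos 3: t→v (+2), pos 4: l→r (+6), pos 5: e→j (+5) — repeating every 3. The shifts repeat in a cycle of length 3: positions 0,1,… shift by +2, +6, +5, then the pattern repeats.
Decoding uoxvkw: u−2=s, o−6=i, x−5=s, v−2=t, k−6=e, w−5=r.

sister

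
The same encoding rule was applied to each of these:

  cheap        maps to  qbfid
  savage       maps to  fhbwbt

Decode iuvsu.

truth

The output letters match the input read backwards, each shifted +1: cheap reversed is paehc. Read the word backwards and shift each letter +1.
Reversing it on iuvsu: shift back: i−1=h, u−1=t, v−1=u, s−1=r, u−1=t → hturt; then reverse → truth.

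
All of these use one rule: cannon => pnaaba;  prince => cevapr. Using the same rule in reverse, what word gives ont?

bag

Compare letters: c→p is +13, a→n is +13, n→a is +13 — a constant shift. Each letter is shifted forward by 13 in the alphabet (a Caesar shift of +13).
Undoing it on ont: o−13=b, n−13=a, t−13=g.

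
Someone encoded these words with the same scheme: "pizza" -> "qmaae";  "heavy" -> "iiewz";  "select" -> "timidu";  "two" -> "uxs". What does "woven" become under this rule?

The shift depends on letter class: consonant p→q is +1, but vowel i→m is +4. Two shifts are in play — +4 for a/e/i/o/u, +1 for every other letter.
For woven: w(cons)+1=x, o(vowel)+4=s, v(cons)+1=w, e(vowel)+4=i, n(cons)+1=o.

xswio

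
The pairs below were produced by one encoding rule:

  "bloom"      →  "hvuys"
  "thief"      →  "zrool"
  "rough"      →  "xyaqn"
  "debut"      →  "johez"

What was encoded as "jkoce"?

Shifts by position in bloom: pos 0: b→h (+6), pos 1: l→v (+10), pos 2: o→u (+6), pos 3: o→y (+10) — repeating every 2. The shifts repeat in a cycle of length 2: positions 0,1,… shift by +6, +10, then the pattern repeats.
Reversing it on jkoce: j−6=d, k−10=a, o−6=i, c−10=s, e−6=y.

daisy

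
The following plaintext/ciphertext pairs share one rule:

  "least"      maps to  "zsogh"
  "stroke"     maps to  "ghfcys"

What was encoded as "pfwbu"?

Compare letters: l→z is +14, e→s is +14, a→o is +14 — a constant shift. Each letter is shifted forward by 14 in the alphabet (a Caesar shift of +14).
Undoing it on pfwbu: p−14=b, f−14=r, w−14=i, b−14=n, u−14=g.

bring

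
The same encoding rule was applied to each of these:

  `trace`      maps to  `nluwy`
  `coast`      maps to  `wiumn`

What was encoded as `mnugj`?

Each letter is shifted forward by 20 in the alphabet (a Caesar shift of +20).
Undoing it on mnugj: m−20=s, n−20=t, u−20=a, g−20=m, j−20=p.

stamp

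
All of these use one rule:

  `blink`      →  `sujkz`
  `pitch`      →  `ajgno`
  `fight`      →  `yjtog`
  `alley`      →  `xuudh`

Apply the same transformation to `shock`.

lofnz

b(1)→s(18) and l(11)→u(20) fit y≡21x+23 (mod 26); the inverse of 21 mod 26 is 5. Each letter's alphabet position (a=0..z=25) is mapped through 21·x+23 mod 26 — an affine cipher.
For shock: s(18)→21·18+23≡11=l; h(7)→21·7+23≡14=o; o(14)→21·14+23≡5=f; c(2)→21·2+23≡13=n; k(10)→21·10+23≡25=z (all mod 26).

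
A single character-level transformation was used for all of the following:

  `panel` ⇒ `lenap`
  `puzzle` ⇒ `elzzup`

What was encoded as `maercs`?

The output letters match the input read backwards: panel reversed is lenap. The word is simply reversed.
Undoing it on maercs: then reverse → scream.

scream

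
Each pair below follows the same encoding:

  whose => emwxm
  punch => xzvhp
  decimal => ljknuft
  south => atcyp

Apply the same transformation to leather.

Shifts by position in whose: pos 0: w→e (+8), pos 1: h→m (+5), pos 2: o→w (+8), pos 3: s→x (+5) — repeating every 2. It's a Vigenère-style cipher with numeric key [8,5]: position i shifts by key[i mod 2].
For leather: l+8=t, e+5=j, a+8=i, t+5=y, h+8=p, e+5=j, r+8=z.

tjiypjz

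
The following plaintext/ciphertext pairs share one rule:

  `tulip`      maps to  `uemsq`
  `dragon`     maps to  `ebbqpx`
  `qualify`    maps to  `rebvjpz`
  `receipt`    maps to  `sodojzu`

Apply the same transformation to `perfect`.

Shifts by position in tulip: pos 0: t→u (+1), pos 1: u→e (+10), pos 2: l→m (+1), pos 3: i→s (+10) — repeating every 2. A repeating key of period 2 is used — shifts +1, +10 over and over.
On perfect: p+1=q, e+10=o, r+1=s, f+10=p, e+1=f, c+10=m, t+1=u.

qospfmu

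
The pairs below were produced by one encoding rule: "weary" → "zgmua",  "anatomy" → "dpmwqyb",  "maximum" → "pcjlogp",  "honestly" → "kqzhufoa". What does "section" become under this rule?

The shifts repeat in a cycle of length 3: positions 0,1,… shift by +3, +2, +12, then the pattern repeats.
On section: s+3=v, e+2=g, c+12=o, t+3=w, i+2=k, o+12=a, n+3=q.

vgowkaq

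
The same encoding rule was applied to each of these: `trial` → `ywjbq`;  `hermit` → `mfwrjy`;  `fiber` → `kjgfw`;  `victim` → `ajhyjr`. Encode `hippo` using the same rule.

Vowels shift forward by 1 and consonants shift forward by 5.
Applying it to hippo: h(cons)+5=m, i(vowel)+1=j, p(cons)+5=u, p(cons)+5=u, o(vowel)+1=p.

mjuup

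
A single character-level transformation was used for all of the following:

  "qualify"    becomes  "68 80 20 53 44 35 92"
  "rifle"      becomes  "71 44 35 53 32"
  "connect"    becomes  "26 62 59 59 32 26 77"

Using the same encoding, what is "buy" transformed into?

23 80 92

The formula is n = 3×(alphabet index, a=1) + 17.
For buy: b=2→23, u=21→80, y=25→92.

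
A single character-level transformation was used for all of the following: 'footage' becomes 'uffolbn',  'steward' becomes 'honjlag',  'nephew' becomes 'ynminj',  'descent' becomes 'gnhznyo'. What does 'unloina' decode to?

f(5)→u(20) and o(14)→f(5) fit y≡7x+11 (mod 26); the inverse of 7 mod 26 is 15. This is an affine cipher: with a=0,…,z=25, each position x becomes (7x+11) mod 26.
Reversing it on unloina: u(20)→15·(20−11)≡5=f; n(13)→15·(13−11)≡4=e; l(11)→15·(11−11)≡0=a; o(14)→15·(14−11)≡19=t; i(8)→15·(8−11)≡7=h; n(13)→15·(13−11)≡4=e; a(0)→15·(0−11)≡17=r (all mod 26).

feather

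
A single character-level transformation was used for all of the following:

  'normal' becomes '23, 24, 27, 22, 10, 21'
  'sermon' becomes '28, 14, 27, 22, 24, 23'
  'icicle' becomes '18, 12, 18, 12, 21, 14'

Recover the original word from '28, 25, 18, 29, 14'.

n is letter #14 and maps to 23: an offset of 9. Each letter is replaced by its alphabet position (a=1..z=26) + 9.
Decoding 28, 25, 18, 29, 14: 28→(28−9)÷1=19=s, 25→(25−9)÷1=16=p, 18→(18−9)÷1=9=i, 29→(29−9)÷1=20=t, 14→(14−9)÷1=5=e.

spite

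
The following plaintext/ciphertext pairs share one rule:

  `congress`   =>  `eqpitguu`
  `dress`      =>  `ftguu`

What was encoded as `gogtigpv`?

Compare letters: c→e is +2, o→q is +2, n→p is +2 — a constant shift. It's a constant shift of +2 (ROT2).
Reversing it on gogtigpv: g−2=e, o−2=m, g−2=e, t−2=r, i−2=g, g−2=e, p−2=n, v−2=t.

emergent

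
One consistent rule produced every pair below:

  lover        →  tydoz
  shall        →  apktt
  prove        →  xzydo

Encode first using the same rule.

nszab

Two shifts are in play — +10 for a/e/i/o/u, +8 for every other letter.
For first: f(cons)+8=n, i(vowel)+10=s, r(cons)+8=z, s(cons)+8=a, t(cons)+8=b.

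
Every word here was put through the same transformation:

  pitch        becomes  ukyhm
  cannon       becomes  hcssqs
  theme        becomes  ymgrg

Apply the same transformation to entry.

gsywd

Two shifts are in play — +2 for a/e/i/o/u, +5 for every other letter.
On entry: e(vowel)+2=g, n(cons)+5=s, t(cons)+5=y, r(cons)+5=w, y(cons)+5=d.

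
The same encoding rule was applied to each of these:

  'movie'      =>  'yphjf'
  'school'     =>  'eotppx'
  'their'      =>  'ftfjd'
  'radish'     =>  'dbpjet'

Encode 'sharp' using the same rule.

etbdb

The rule splits by letter class: vowels +1, consonants +12.
Applying it to sharp: s(cons)+12=e, h(cons)+12=t, a(vowel)+1=b, r(cons)+12=d, p(cons)+12=b.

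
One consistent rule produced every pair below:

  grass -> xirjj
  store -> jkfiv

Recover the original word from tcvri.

Compare letters: g→x is +17, r→i is +17, a→r is +17 — a constant shift. It's a constant shift of +17 (ROT17).
Reversing it on tcvri: t−17=c, c−17=l, v−17=e, r−17=a, i−17=r.

clear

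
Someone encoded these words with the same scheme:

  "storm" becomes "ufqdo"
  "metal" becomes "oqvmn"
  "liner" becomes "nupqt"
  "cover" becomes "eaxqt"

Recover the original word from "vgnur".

Shifts by position in storm: pos 0: s→u (+2), pos 1: t→f (+12), pos 2: o→q (+2), pos 3: r→d (+12) — repeating every 2. The shifts repeat in a cycle of length 2: positions 0,1,… shift by +2, +12, then the pattern repeats.
Undoing it on vgnur: v−2=t, g−12=u, n−2=l, u−12=i, r−2=p.

tulip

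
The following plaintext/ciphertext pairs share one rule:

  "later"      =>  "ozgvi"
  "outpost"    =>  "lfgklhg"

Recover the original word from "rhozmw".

Letters are reflected about the middle of the alphabet (position → 25−position): Atbash.
Undoing it on rhozmw: r↔i, h↔s, o↔l, z↔a, m↔n, w↔d.

island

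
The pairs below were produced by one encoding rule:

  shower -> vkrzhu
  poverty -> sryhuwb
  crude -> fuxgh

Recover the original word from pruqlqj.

morning

Compare letters: s→v is +3, h→k is +3, o→r is +3 — a constant shift. This is a Caesar cipher with shift 3.
Reversing it on pruqlqj: p−3=m, r−3=o, u−3=r, q−3=n, l−3=i, q−3=n, j−3=g.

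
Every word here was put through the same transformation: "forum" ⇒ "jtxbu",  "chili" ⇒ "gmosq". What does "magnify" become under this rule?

qfmuqoi

In forum: f→j is +4, o→t is +5, r→x is +6, u→b is +7 — the shift increases by 1 each position. Letter i (0-indexed) is shifted by i+4, so successive shifts are 4, 5, 6, ….
On magnify: m+4=q, a+5=f, g+6=m, n+7=u, i+8=q, f+9=o, y+10=i.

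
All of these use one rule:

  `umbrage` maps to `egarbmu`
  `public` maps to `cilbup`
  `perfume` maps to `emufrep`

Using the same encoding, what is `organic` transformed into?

cinagro

The output letters match the input read backwards: umbrage reversed is egarbmu. The word is simply reversed.
For organic: reverse → cinagro.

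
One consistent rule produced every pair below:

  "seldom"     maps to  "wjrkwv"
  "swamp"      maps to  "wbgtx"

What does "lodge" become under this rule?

In seldom: s→w is +4, e→j is +5, l→r is +6, d→k is +7 — the shift increases by 1 each position. The shift increases by 1 at each position, starting from +4: 4, 5, 6, ….
Applying it to lodge: l+4=p, o+5=t, d+6=j, g+7=n, e+8=m.

ptjnm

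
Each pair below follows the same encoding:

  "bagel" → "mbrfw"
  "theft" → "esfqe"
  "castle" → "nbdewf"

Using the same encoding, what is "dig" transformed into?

ojr

The shift depends on letter class: consonant b→m is +11, but vowel a→b is +1. The rule splits by letter class: vowels +1, consonants +11.
Applying it to dig: d(cons)+11=o, i(vowel)+1=j, g(cons)+11=r.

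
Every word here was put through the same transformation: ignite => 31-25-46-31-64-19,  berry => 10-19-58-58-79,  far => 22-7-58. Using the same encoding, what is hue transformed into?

Each letter becomes 3×(its alphabet position, a=1..z=26) + 4.
For hue: h=8→28, u=21→67, e=5→19.

28-67-19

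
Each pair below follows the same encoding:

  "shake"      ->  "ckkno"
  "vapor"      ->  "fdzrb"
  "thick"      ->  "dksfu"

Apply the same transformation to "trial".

It's a Vigenère-style cipher with numeric key [10,3]: position i shifts by key[i mod 2].
Applying it to trial: t+10=d, r+3=u, i+10=s, a+3=d, l+10=v.

dusdv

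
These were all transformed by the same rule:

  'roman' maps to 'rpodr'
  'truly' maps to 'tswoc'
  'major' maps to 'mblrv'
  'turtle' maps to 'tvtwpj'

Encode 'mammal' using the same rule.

In roman: r→r is +0, o→p is +1, m→o is +2, a→d is +3 — the shift increases by 1 each position. The shift increases by 1 at each position, starting from +0: 0, 1, 2, ….
Applying it to mammal: m+0=m, a+1=b, m+2=o, m+3=p, a+4=e, l+5=q.

mbopeq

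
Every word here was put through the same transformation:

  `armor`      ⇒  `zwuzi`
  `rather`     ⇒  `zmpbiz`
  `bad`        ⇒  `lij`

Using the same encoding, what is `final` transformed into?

The output letters match the input read backwards, each shifted +8: armor reversed is romra. The word is reversed, then every letter is shifted forward by 8.
Applying it to final: reverse → lanif; then shift: l+8=t, a+8=i, n+8=v, i+8=q, f+8=n.

tivqn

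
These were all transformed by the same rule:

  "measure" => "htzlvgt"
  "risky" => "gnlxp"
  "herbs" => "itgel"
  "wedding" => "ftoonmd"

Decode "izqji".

Treating letters as 0–25, the rule is x ↦ 5x + 25 (mod 26).
Undoing it on izqji: i(8)→21·(8−25)≡7=h; z(25)→21·(25−25)≡0=a; q(16)→21·(16−25)≡19=t; j(9)→21·(9−25)≡2=c; i(8)→21·(8−25)≡7=h (all mod 26).

hatch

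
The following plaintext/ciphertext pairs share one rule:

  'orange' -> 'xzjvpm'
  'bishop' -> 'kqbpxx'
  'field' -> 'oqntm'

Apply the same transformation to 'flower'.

otxenz

Shifts by position in orange: pos 0: o→x (+9), pos 1: r→z (+8), pos 2: a→j (+9), pos 3: n→v (+8) — repeating every 2. The shifts repeat in a cycle of length 2: positions 0,1,… shift by +9, +8, then the pattern repeats.
For flower: f+9=o, l+8=t, o+9=x, w+8=e, e+9=n, r+8=z.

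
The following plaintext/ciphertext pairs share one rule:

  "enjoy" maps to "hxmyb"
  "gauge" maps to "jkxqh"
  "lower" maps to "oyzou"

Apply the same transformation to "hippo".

It's a Vigenère-style cipher with numeric key [3,10]: position i shifts by key[i mod 2].
Applying it to hippo: h+3=k, i+10=s, p+3=s, p+10=z, o+3=r.

ksszr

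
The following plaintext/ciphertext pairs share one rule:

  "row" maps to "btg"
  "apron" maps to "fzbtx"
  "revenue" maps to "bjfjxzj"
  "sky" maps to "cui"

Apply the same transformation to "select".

Two shifts are in play — +5 for a/e/i/o/u, +10 for every other letter.
For select: s(cons)+10=c, e(vowel)+5=j, l(cons)+10=v, e(vowel)+5=j, c(cons)+10=m, t(cons)+10=d.

cjvjmd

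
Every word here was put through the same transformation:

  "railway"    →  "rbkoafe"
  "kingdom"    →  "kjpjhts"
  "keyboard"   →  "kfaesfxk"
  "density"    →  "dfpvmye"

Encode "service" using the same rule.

sftymhk

In railway: r→r is +0, a→b is +1, i→k is +2, l→o is +3 — the shift increases by 1 each position. Letter i (0-indexed) is shifted by i+0, so successive shifts are 0, 1, 2, ….
For service: s+0=s, e+1=f, r+2=t, v+3=y, i+4=m, c+5=h, e+6=k.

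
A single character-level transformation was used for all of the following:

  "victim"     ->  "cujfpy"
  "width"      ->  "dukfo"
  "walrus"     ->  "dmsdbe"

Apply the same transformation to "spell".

zblxs

It's a Vigenère-style cipher with numeric key [7,12]: position i shifts by key[i mod 2].
Applying it to spell: s+7=z, p+12=b, e+7=l, l+12=x, l+7=s.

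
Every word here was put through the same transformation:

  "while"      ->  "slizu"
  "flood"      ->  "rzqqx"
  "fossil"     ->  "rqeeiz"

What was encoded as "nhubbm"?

w(22)→s(18) and h(7)→l(11) fit y≡23x+6 (mod 26); the inverse of 23 mod 26 is 17. Treating letters as 0–25, the rule is x ↦ 23x + 6 (mod 26).
Decoding nhubbm: n(13)→17·(13−6)≡15=p; h(7)→17·(7−6)≡17=r; u(20)→17·(20−6)≡4=e; b(1)→17·(1−6)≡19=t; b(1)→17·(1−6)≡19=t; m(12)→17·(12−6)≡24=y (all mod 26).

pretty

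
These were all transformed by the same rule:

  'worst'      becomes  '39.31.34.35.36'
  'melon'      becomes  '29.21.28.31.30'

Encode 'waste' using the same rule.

39.17.35.36.21

w is letter #23 and maps to 39: an offset of 16. Letters become their 1-based position plus 16 (so a→17, b→18, …).
On waste: w=23→39, a=1→17, s=19→35, t=20→36, e=5→21.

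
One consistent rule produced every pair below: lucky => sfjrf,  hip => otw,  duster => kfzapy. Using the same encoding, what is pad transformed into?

The shift depends on letter class: consonant l→s is +7, but vowel u→f is +11. Two shifts are in play — +11 for a/e/i/o/u, +7 for every other letter.
For pad: p(cons)+7=w, a(vowel)+11=l, d(cons)+7=k.

wlk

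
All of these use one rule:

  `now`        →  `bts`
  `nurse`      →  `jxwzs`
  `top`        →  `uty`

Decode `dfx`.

The output letters match the input read backwards, each shifted +5: now reversed is won. The word is reversed, then every letter is shifted forward by 5.
Decoding dfx: shift back: d−5=y, f−5=a, x−5=s → yas; then reverse → say.

say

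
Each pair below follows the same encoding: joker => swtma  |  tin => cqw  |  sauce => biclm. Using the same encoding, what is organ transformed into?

wapiw

The shift depends on letter class: consonant j→s is +9, but vowel o→w is +8. Two shifts are in play — +8 for a/e/i/o/u, +9 for every other letter.
For organ: o(vowel)+8=w, r(cons)+9=a, g(cons)+9=p, a(vowel)+8=i, n(cons)+9=w.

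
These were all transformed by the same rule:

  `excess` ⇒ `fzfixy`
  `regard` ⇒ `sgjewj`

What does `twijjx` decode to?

suffer

In excess: e→f is +1, x→z is +2, c→f is +3, e→i is +4 — the shift increases by 1 each position. Each letter shifts forward by (position + 1), i.e. 1, 2, 3, … — the shift grows by one for each successive letter.
Decoding twijjx: t−1=s, w−2=u, i−3=f, j−4=f, j−5=e, x−6=r.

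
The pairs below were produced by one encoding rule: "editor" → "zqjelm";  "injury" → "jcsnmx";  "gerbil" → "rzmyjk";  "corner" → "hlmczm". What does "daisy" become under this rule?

e(4)→z(25) and d(3)→q(16) fit y≡9x+15 (mod 26); the inverse of 9 mod 26 is 3. Each letter's alphabet position (a=0..z=25) is mapped through 9·x+15 mod 26 — an affine cipher.
For daisy: d(3)→9·3+15≡16=q; a(0)→9·0+15≡15=p; i(8)→9·8+15≡9=j; s(18)→9·18+15≡21=v; y(24)→9·24+15≡23=x (all mod 26).

qpjvx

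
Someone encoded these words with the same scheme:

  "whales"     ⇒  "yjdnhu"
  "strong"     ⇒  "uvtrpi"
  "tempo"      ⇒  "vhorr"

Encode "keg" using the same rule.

The shift depends on letter class: consonant w→y is +2, but vowel a→d is +3. Vowels shift forward by 3 and consonants shift forward by 2.
On keg: k(cons)+2=m, e(vowel)+3=h, g(cons)+2=i.

mhi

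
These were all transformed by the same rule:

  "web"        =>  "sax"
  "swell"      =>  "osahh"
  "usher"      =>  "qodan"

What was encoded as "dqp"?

hut

Compare letters: w→s is +22, e→a is +22, b→x is +22 — a constant shift. Each letter is shifted forward by 22 in the alphabet (a Caesar shift of +22).
Reversing it on dqp: d−22=h, q−22=u, p−22=t.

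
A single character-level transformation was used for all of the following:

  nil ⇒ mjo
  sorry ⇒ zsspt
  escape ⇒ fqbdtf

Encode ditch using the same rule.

Two steps: reverse the string, then apply a Caesar shift of +1.
For ditch: reverse → hctid; then shift: h+1=i, c+1=d, t+1=u, i+1=j, d+1=e.

iduje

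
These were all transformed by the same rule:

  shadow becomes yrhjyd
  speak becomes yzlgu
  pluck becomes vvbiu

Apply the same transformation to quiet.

Shifts by position in shadow: pos 0: s→y (+6), pos 1: h→r (+10), pos 2: a→h (+7), pos 3: d→j (+6), pos 4: o→y (+10), pos 5: w→d (+7) — repeating every 3. The shifts repeat in a cycle of length 3: positions 0,1,… shift by +6, +10, +7, then the pattern repeats.
Applying it to quiet: q+6=w, u+10=e, i+7=p, e+6=k, t+10=d.

wepkd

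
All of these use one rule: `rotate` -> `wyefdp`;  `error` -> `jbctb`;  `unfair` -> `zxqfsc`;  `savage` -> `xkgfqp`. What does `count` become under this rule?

Shifts by position in rotate: pos 0: r→w (+5), pos 1: o→y (+10), pos 2: t→e (+11), pos 3: a→f (+5), pos 4: t→d (+10), pos 5: e→p (+11) — repeating every 3. A repeating key of period 3 is used — shifts +5, +10, +11 over and over.
On count: c+5=h, o+10=y, u+11=f, n+5=s, t+10=d.

hyfsd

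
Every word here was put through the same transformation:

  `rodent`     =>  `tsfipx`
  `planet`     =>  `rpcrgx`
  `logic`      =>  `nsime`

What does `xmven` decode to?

Shifts by position in rodent: pos 0: r→t (+2), pos 1: o→s (+4), pos 2: d→f (+2), pos 3: e→i (+4) — repeating every 2. A repeating key of period 2 is used — shifts +2, +4 over and over.
Decoding xmven: x−2=v, m−4=i, v−2=t, e−4=a, n−2=l.

vital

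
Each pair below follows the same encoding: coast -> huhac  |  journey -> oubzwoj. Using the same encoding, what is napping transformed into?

sgwxrxr

In coast: c→h is +5, o→u is +6, a→h is +7, s→a is +8 — the shift increases by 1 each position. Each letter shifts forward by (position + 5), i.e. 5, 6, 7, … — the shift grows by one for each successive letter.
Applying it to napping: n+5=s, a+6=g, p+7=w, p+8=x, i+9=r, n+10=x, g+11=r.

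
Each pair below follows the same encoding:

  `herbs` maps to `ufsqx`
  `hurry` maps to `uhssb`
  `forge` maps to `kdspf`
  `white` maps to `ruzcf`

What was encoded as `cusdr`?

h(7)→u(20) and e(4)→f(5) fit y≡5x+11 (mod 26); the inverse of 5 mod 26 is 21. Each letter's alphabet position (a=0..z=25) is mapped through 5·x+11 mod 26 — an affine cipher.
Decoding cusdr: c(2)→21·(2−11)≡19=t; u(20)→21·(20−11)≡7=h; s(18)→21·(18−11)≡17=r; d(3)→21·(3−11)≡14=o; r(17)→21·(17−11)≡22=w (all mod 26).

throw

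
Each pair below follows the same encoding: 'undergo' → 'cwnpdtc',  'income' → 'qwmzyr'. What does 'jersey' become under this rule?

rnbdql

Letter i (0-indexed) is shifted by i+8, so successive shifts are 8, 9, 10, ….
Applying it to jersey: j+8=r, e+9=n, r+10=b, s+11=d, e+12=q, y+13=l.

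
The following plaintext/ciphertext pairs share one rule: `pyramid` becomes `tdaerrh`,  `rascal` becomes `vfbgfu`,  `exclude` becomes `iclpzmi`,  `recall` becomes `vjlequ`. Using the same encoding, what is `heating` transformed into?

ljjxnwk

A repeating key of period 3 is used — shifts +4, +5, +9 over and over.
For heating: h+4=l, e+5=j, a+9=j, t+4=x, i+5=n, n+9=w, g+4=k.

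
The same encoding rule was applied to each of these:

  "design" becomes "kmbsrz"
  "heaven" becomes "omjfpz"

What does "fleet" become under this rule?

mtnoe

In design: d→k is +7, e→m is +8, s→b is +9, i→s is +10 — the shift increases by 1 each position. Each letter shifts forward by (position + 7), i.e. 7, 8, 9, … — the shift grows by one for each successive letter.
Applying it to fleet: f+7=m, l+8=t, e+9=n, e+10=o, t+11=e.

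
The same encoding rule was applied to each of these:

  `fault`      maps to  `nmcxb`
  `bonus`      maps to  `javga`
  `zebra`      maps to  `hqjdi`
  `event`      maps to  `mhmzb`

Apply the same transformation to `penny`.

xqvzg

Shifts by position in fault: pos 0: f→n (+8), pos 1: a→m (+12), pos 2: u→c (+8), pos 3: l→x (+12) — repeating every 2. A repeating key of period 2 is used — shifts +8, +12 over and over.
Applying it to penny: p+8=x, e+12=q, n+8=v, n+12=z, y+8=g.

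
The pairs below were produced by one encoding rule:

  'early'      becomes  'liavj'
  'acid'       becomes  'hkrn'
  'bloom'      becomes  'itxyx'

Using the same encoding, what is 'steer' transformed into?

zbnoc

In early: e→l is +7, a→i is +8, r→a is +9, l→v is +10 — the shift increases by 1 each position. The shift increases by 1 at each position, starting from +7: 7, 8, 9, ….
Applying it to steer: s+7=z, t+8=b, e+9=n, e+10=o, r+11=c.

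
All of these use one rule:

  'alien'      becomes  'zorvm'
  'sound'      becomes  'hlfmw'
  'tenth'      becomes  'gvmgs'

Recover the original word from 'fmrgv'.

Each pair mirrors across the alphabet (a↔z, l↔o, i↔r): positions sum to 25. Letters are reflected about the middle of the alphabet (position → 25−position): Atbash.
Decoding fmrgv: f↔u, m↔n, r↔i, g↔t, v↔e.

unite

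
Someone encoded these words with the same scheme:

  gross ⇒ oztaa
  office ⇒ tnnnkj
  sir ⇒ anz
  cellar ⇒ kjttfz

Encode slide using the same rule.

Vowels shift forward by 5 and consonants shift forward by 8.
On slide: s(cons)+8=a, l(cons)+8=t, i(vowel)+5=n, d(cons)+8=l, e(vowel)+5=j.

atnlj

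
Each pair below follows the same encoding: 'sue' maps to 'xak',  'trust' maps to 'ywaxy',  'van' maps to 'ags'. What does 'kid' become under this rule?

The shift depends on letter class: consonant s→x is +5, but vowel u→a is +6. Two shifts are in play — +6 for a/e/i/o/u, +5 for every other letter.
For kid: k(cons)+5=p, i(vowel)+6=o, d(cons)+5=i.

poi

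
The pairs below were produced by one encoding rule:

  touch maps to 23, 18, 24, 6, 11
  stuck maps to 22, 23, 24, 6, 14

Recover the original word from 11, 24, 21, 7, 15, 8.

Each letter is replaced by its alphabet position (a=1..z=26) + 3.
Reversing it on 11, 24, 21, 7, 15, 8: 11→(11−3)÷1=8=h, 24→(24−3)÷1=21=u, 21→(21−3)÷1=18=r, 7→(7−3)÷1=4=d, 15→(15−3)÷1=12=l, 8→(8−3)÷1=5=e.

hurdle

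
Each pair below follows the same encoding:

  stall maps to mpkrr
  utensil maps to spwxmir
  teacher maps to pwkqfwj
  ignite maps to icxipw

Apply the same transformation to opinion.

adixiax

Each letter's alphabet position (a=0..z=25) is mapped through 3·x+10 mod 26 — an affine cipher.
For opinion: o(14)→3·14+10≡0=a; p(15)→3·15+10≡3=d; i(8)→3·8+10≡8=i; n(13)→3·13+10≡23=x; i(8)→3·8+10≡8=i; o(14)→3·14+10≡0=a; n(13)→3·13+10≡23=x (all mod 26).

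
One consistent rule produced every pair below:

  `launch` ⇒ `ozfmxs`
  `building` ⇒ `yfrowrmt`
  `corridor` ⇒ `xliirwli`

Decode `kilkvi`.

Each letter is replaced by its mirror in the alphabet: a↔z, b↔y, c↔x, and so on (the Atbash cipher).
Undoing it on kilkvi: k↔p, i↔r, l↔o, k↔p, v↔e, i↔r.

proper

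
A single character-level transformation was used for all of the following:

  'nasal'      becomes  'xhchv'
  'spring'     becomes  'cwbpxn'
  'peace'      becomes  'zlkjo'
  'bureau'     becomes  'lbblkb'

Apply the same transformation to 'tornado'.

Shifts by position in nasal: pos 0: n→x (+10), pos 1: a→h (+7), pos 2: s→c (+10), pos 3: a→h (+7) — repeating every 2. A repeating key of period 2 is used — shifts +10, +7 over and over.
On tornado: t+10=d, o+7=v, r+10=b, n+7=u, a+10=k, d+7=k, o+10=y.

dvbukky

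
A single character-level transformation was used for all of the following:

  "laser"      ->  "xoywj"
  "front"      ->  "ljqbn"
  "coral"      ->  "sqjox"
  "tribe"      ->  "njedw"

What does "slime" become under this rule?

yxemw

l(11)→x(23) and a(0)→o(14) fit y≡15x+14 (mod 26); the inverse of 15 mod 26 is 7. Treating letters as 0–25, the rule is x ↦ 15x + 14 (mod 26).
For slime: s(18)→15·18+14≡24=y; l(11)→15·11+14≡23=x; i(8)→15·8+14≡4=e; m(12)→15·12+14≡12=m; e(4)→15·4+14≡22=w (all mod 26).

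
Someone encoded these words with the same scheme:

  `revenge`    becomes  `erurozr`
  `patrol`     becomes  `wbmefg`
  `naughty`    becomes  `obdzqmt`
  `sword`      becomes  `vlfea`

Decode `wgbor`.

Treating letters as 0–25, the rule is x ↦ 17x + 1 (mod 26).
Reversing it on wgbor: w(22)→23·(22−1)≡15=p; g(6)→23·(6−1)≡11=l; b(1)→23·(1−1)≡0=a; o(14)→23·(14−1)≡13=n; r(17)→23·(17−1)≡4=e (all mod 26).

plane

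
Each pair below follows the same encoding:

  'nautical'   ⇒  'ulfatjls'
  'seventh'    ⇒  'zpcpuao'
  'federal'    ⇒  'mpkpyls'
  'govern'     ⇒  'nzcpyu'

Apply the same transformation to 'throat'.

The rule splits by letter class: vowels +11, consonants +7.
For throat: t(cons)+7=a, h(cons)+7=o, r(cons)+7=y, o(vowel)+11=z, a(vowel)+11=l, t(cons)+7=a.

aoyzla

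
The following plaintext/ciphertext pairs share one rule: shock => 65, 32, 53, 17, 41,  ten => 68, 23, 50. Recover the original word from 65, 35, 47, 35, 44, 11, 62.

s(#19)→65 and h(#8)→32: differences scale by 3, so n = 3·pos + 8. Each letter becomes 3×(its alphabet position, a=1..z=26) + 8.
Reversing it on 65, 35, 47, 35, 44, 11, 62: 65→(65−8)÷3=19=s, 35→(35−8)÷3=9=i, 47→(47−8)÷3=13=m, 35→(35−8)÷3=9=i, 44→(44−8)÷3=12=l, 11→(11−8)÷3=1=a, 62→(62−8)÷3=18=r.

similar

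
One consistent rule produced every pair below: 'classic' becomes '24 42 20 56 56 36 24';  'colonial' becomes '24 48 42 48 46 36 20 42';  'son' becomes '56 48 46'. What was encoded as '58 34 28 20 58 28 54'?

With a=1..z=26, the number is 2·pos + 18.
Undoing it on 58 34 28 20 58 28 54: 58→(58−18)÷2=20=t, 34→(34−18)÷2=8=h, 28→(28−18)÷2=5=e, 20→(20−18)÷2=1=a, 58→(58−18)÷2=20=t, 28→(28−18)÷2=5=e, 54→(54−18)÷2=18=r.

theater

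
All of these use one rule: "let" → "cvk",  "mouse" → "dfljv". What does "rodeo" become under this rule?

ifuvf

Compare letters: l→c is +17, e→v is +17, t→k is +17 — a constant shift. Each letter is shifted forward by 17 in the alphabet (a Caesar shift of +17).
Applying it to rodeo: r+17=i, o+17=f, d+17=u, e+17=v, o+17=f.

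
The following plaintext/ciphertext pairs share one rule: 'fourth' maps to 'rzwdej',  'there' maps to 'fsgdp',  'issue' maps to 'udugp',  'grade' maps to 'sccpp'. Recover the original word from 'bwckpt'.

The shifts repeat in a cycle of length 3: positions 0,1,… shift by +12, +11, +2, then the pattern repeats.
Reversing it on bwckpt: b−12=p, w−11=l, c−2=a, k−12=y, p−11=e, t−2=r.

player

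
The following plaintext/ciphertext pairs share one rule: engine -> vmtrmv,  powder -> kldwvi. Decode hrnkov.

simple

Each pair mirrors across the alphabet (e↔v, n↔m, g↔t): positions sum to 25. This is the alphabet-reversal cipher (Atbash): a becomes z, b becomes y, etc.
Reversing it on hrnkov: h↔s, r↔i, n↔m, k↔p, o↔l, v↔e.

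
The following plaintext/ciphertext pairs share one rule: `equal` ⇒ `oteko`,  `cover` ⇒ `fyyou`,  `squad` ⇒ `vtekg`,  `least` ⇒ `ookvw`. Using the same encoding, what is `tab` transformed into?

The shift depends on letter class: consonant q→t is +3, but vowel e→o is +10. The rule splits by letter class: vowels +10, consonants +3.
On tab: t(cons)+3=w, a(vowel)+10=k, b(cons)+3=e.

wke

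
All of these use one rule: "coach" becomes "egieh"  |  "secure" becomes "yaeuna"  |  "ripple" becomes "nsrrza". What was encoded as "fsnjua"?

c(2)→e(4) and o(14)→g(6) fit y≡11x+8 (mod 26); the inverse of 11 mod 26 is 19. This is an affine cipher: with a=0,…,z=25, each position x becomes (11x+8) mod 26.
Reversing it on fsnjua: f(5)→19·(5−8)≡21=v; s(18)→19·(18−8)≡8=i; n(13)→19·(13−8)≡17=r; j(9)→19·(9−8)≡19=t; u(20)→19·(20−8)≡20=u; a(0)→19·(0−8)≡4=e (all mod 26).

virtue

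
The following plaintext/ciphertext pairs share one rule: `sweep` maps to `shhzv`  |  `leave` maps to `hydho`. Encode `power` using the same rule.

The output letters match the input read backwards, each shifted +3: sweep reversed is peews. Two steps: reverse the string, then apply a Caesar shift of +3.
Applying it to power: reverse → rewop; then shift: r+3=u, e+3=h, w+3=z, o+3=r, p+3=s.

uhzrs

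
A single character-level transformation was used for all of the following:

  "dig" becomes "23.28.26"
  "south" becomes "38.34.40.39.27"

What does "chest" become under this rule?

d is letter #4 and maps to 23: an offset of 19. The number is (letter's place in the alphabet, a=1) + 19.
Applying it to chest: c=3→22, h=8→27, e=5→24, s=19→38, t=20→39.

22.27.24.38.39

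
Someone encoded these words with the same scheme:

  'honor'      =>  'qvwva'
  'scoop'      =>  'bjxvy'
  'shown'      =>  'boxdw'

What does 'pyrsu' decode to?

grill

Shifts by position in honor: pos 0: h→q (+9), pos 1: o→v (+7), pos 2: n→w (+9), pos 3: o→v (+7) — repeating every 2. It's a Vigenère-style cipher with numeric key [9,7]: position i shifts by key[i mod 2].
Decoding pyrsu: p−9=g, y−7=r, r−9=i, s−7=l, u−9=l.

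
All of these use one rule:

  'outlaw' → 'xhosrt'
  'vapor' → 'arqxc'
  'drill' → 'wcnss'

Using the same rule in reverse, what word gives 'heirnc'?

unfair

o(14)→x(23) and u(20)→h(7) fit y≡19x+17 (mod 26); the inverse of 19 mod 26 is 11. Treating letters as 0–25, the rule is x ↦ 19x + 17 (mod 26).
Reversing it on heirnc: h(7)→11·(7−17)≡20=u; e(4)→11·(4−17)≡13=n; i(8)→11·(8−17)≡5=f; r(17)→11·(17−17)≡0=a; n(13)→11·(13−17)≡8=i; c(2)→11·(2−17)≡17=r (all mod 26).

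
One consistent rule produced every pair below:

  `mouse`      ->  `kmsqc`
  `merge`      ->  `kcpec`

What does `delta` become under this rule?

bcjry

Compare letters: m→k is +24, o→m is +24, u→s is +24 — a constant shift. Each letter is shifted forward by 24 in the alphabet (a Caesar shift of +24).
On delta: d+24=b, e+24=c, l+24=j, t+24=r, a+24=y.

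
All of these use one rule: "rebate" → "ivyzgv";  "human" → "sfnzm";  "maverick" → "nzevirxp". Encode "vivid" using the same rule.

ererw

Each pair mirrors across the alphabet (r↔i, e↔v, b↔y): positions sum to 25. Letters are reflected about the middle of the alphabet (position → 25−position): Atbash.
On vivid: v↔e, i↔r, v↔e, i↔r, d↔w.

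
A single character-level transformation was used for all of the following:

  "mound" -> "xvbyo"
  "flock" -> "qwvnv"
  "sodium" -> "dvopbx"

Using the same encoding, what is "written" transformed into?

hcpeely

Vowels shift forward by 7 and consonants shift forward by 11.
Applying it to written: w(cons)+11=h, r(cons)+11=c, i(vowel)+7=p, t(cons)+11=e, t(cons)+11=e, e(vowel)+7=l, n(cons)+11=y.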